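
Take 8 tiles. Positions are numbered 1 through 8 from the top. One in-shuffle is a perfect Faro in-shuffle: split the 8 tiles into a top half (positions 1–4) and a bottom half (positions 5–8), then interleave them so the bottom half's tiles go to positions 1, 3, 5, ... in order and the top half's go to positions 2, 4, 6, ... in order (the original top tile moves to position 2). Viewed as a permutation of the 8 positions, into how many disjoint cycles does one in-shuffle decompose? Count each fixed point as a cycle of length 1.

Trace each unvisited position around until it returns:
(1 2 4 8 7 5) (3 6)
2 cycles in total.

2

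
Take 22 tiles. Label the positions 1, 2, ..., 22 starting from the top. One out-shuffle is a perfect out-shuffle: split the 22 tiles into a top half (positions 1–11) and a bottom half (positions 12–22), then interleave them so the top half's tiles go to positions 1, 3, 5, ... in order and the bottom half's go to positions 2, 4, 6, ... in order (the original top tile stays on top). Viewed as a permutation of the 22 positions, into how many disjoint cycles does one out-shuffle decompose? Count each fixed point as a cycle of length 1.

Trace each unvisited position around until it returns:
(1) (2 3 5 9 17 12) (4 7 13) (6 11 21 20 18 14) (8 15) (10 19 16) (22)
7 cycles in total.

7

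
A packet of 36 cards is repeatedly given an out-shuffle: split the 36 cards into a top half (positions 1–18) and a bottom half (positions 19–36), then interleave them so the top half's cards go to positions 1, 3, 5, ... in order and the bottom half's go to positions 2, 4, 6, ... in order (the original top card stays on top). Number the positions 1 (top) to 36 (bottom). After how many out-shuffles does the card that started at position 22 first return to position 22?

4

Follow position 22 under repeated out-shuffles:
22 → 8 → 15 → 29 → 22
It first returns after 4 out-shuffles.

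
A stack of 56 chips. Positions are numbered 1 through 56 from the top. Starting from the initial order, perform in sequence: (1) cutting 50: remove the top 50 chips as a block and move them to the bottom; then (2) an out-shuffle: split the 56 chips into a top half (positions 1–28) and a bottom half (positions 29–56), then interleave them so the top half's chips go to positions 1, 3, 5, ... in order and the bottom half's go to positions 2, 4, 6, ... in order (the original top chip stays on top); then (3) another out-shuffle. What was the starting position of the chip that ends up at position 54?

22

Undo the operations in reverse order, starting from position 54:
  undo op 3 (out-shuffle, from bottom half): 54 ← 55
  undo op 2 (out-shuffle, from top half): 55 ← 28
  undo op 1 (cut 50): 28 ← 22
So the chip at position 54 came from original position 22.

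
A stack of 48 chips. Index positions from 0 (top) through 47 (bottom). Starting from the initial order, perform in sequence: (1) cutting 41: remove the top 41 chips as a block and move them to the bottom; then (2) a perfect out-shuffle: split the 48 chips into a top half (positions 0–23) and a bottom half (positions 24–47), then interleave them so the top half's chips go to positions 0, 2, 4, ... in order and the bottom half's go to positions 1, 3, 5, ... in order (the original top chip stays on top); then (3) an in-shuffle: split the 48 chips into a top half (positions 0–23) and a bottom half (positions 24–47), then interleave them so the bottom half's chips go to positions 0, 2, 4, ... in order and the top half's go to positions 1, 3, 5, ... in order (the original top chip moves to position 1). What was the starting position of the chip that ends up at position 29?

0

Undo the operations in reverse order, starting from position 29:
  undo op 3 (in-shuffle, from top half): 29 ← 14
  undo op 2 (out-shuffle, from top half): 14 ← 7
  undo op 1 (cut 41): 7 ← 0
So the chip at position 29 came from original position 0.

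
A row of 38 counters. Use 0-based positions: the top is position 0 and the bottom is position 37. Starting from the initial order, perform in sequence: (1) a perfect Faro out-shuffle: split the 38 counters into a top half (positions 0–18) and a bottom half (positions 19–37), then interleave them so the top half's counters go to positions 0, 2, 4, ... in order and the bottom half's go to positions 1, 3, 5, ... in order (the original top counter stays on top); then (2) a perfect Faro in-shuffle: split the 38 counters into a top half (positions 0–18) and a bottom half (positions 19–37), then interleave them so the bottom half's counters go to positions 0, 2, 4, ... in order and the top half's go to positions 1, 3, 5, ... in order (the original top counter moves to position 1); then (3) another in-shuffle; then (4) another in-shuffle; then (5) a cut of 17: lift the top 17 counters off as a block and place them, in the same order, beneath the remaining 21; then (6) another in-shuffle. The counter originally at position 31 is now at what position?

Track the counter from position 31 forward through each operation:
  after op 1 (out-shuffle): 31 → 25
  after op 2 (in-shuffle): 25 → 12
  after op 3 (in-shuffle): 12 → 25
  after op 4 (in-shuffle): 25 → 12
  after op 5 (cut 17): 12 → 33
  after op 6 (in-shuffle): 33 → 28

28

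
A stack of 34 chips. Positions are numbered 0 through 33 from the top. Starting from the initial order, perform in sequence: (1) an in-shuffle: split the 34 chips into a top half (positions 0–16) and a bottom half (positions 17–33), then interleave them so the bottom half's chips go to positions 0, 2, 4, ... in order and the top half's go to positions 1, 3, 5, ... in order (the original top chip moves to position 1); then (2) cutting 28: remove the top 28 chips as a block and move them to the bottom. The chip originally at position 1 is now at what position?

Track the chip from position 1 forward through each operation:
  after op 1 (in-shuffle): 1 → 3
  after op 2 (cut 28): 3 → 9

9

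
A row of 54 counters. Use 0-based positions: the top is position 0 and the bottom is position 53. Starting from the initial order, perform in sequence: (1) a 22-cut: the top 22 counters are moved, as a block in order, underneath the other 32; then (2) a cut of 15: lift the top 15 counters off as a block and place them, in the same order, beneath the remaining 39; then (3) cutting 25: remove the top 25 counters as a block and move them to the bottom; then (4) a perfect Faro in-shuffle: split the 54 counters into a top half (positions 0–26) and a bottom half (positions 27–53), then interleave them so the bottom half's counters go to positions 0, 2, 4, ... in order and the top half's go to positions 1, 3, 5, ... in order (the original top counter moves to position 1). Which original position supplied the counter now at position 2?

Undo the operations in reverse order, starting from position 2:
  undo op 4 (in-shuffle, from bottom half): 2 ← 28
  undo op 3 (cut 25): 28 ← 53
  undo op 2 (cut 15): 53 ← 14
  undo op 1 (cut 22): 14 ← 36
So the counter at position 2 came from original position 36.

36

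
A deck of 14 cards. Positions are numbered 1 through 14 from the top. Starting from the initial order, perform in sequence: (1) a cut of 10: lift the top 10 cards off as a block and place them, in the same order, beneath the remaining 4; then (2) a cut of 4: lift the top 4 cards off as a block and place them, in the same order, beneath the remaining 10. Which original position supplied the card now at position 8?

8

Undo the operations in reverse order, starting from position 8:
  undo op 2 (cut 4): 8 ← 12
  undo op 1 (cut 10): 12 ← 8
So the card at position 8 came from original position 8.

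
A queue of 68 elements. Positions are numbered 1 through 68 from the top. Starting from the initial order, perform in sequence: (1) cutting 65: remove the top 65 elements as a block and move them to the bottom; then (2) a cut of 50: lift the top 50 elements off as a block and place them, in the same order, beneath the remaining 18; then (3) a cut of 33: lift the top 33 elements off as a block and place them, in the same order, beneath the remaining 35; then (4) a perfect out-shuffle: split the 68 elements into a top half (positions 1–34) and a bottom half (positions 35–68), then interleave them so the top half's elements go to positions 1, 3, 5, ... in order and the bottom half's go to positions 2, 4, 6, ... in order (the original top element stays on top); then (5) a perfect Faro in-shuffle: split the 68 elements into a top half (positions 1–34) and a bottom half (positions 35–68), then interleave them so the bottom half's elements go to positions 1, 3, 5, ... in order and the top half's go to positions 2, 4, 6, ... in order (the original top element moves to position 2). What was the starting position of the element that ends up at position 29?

37

Undo the operations in reverse order, starting from position 29:
  undo op 5 (in-shuffle, from bottom half): 29 ← 49
  undo op 4 (out-shuffle, from top half): 49 ← 25
  undo op 3 (cut 33): 25 ← 58
  undo op 2 (cut 50): 58 ← 40
  undo op 1 (cut 65): 40 ← 37
So the element at position 29 came from original position 37.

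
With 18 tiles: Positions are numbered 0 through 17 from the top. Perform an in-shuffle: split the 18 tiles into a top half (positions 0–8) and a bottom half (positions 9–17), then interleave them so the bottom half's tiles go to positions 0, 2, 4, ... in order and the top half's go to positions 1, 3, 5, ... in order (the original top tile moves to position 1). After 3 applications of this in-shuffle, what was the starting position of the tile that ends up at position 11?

10

Work backwards from position 11, undoing one in-shuffle at a time:
11 ← 5 ← 2 ← 10
So the tile now at position 11 started at position 10.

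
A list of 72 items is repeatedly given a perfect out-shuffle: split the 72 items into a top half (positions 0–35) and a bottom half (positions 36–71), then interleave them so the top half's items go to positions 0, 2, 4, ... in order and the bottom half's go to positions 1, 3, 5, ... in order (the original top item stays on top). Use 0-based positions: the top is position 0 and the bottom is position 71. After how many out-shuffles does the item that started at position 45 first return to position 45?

Follow position 45 under repeated out-shuffles:
45 → 19 → 38 → 5 → 10 → 20 → 40 → 9 → ... → 45 (length 35)
It first returns after 35 out-shuffles.

35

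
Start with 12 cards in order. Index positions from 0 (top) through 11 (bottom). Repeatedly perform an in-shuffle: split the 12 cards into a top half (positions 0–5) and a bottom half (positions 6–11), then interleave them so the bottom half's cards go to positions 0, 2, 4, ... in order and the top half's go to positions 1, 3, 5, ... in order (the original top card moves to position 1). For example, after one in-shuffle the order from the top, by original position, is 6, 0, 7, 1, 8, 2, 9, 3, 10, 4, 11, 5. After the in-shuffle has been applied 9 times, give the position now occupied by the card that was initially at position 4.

11

Track the card's position through each in-shuffle:
4 → 9 → 6 → 0 → 1 → 3 → 7 → 2 → 5 → 11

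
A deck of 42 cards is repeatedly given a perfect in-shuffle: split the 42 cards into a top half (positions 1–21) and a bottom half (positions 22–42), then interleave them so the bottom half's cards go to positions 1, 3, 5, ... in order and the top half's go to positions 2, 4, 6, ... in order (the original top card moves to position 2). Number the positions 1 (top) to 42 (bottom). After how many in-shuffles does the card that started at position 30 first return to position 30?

Follow position 30 under repeated in-shuffles:
30 → 17 → 34 → 25 → 7 → 14 → 28 → 13 → 26 → 9 → 18 → 36 → 29 → 15 → 30
It first returns after 14 in-shuffles.

14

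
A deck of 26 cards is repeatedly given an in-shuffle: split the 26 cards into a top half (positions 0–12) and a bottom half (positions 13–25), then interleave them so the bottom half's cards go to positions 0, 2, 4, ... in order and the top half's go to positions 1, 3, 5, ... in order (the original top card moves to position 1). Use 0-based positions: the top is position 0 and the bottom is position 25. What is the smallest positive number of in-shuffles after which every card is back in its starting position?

The in-shuffle permutes the 26 positions with cycle lengths [2, 6, 18].
Every card is home exactly when every cycle has completed a whole number of laps, i.e. after lcm(2, 6, 18) = 18 in-shuffles.

18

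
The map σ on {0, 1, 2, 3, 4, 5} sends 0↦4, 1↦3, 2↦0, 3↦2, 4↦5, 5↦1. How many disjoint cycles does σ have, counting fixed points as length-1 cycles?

1

Cycle decomposition: (0 4 5 1 3 2).
1 cycle.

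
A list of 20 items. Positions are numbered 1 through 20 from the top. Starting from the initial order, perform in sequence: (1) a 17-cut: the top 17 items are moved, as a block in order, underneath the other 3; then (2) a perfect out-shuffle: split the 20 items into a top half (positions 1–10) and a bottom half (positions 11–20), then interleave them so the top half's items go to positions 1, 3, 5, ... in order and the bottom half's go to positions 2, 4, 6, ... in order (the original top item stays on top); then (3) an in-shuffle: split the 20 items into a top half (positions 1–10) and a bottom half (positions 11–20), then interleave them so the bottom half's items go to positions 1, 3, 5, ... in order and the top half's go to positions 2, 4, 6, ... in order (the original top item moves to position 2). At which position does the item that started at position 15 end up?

Track the item from position 15 forward through each operation:
  after op 1 (cut 17): 15 → 18
  after op 2 (out-shuffle): 18 → 16
  after op 3 (in-shuffle): 16 → 11

11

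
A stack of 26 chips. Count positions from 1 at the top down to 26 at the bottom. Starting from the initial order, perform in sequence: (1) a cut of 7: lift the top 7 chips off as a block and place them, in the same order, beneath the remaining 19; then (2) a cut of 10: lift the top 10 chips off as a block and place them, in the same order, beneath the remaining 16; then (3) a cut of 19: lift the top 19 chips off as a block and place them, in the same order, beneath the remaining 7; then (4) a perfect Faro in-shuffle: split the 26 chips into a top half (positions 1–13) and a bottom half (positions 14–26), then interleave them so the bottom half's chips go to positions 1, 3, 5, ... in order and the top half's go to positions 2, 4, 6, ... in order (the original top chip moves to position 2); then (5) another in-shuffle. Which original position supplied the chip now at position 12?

Undo the operations in reverse order, starting from position 12:
  undo op 5 (in-shuffle, from top half): 12 ← 6
  undo op 4 (in-shuffle, from top half): 6 ← 3
  undo op 3 (cut 19): 3 ← 22
  undo op 2 (cut 10): 22 ← 6
  undo op 1 (cut 7): 6 ← 13
So the chip at position 12 came from original position 13.

13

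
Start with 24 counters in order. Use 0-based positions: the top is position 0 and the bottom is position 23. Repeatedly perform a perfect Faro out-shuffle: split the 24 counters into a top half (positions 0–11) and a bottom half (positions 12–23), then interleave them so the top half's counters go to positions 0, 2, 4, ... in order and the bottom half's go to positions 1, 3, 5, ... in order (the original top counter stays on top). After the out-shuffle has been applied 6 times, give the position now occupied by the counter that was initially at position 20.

Track the counter's position through each out-shuffle:
20 → 17 → 11 → 22 → 21 → 19 → 15

15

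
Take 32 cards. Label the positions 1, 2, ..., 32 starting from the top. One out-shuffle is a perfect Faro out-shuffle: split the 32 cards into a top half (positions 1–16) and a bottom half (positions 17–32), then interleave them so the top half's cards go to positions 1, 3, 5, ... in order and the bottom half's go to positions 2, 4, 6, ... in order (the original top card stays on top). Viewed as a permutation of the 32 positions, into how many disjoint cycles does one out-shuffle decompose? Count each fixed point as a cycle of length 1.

Trace each unvisited position around until it returns:
(1) (2 3 5 9 17) (4 7 13 25 18) (6 11 21 10 19) (8 15 29 26 20) (12 23 14 27 22) (16 31 30 28 24) (32)
8 cycles in total.

8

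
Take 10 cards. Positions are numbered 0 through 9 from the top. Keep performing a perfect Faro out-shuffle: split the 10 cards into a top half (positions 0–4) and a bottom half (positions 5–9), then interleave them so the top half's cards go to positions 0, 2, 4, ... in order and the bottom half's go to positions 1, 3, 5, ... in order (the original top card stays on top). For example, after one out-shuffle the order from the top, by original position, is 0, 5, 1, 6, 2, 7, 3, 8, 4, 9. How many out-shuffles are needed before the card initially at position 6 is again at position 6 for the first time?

2

Follow position 6 under repeated out-shuffles:
6 → 3 → 6
It first returns after 2 out-shuffles.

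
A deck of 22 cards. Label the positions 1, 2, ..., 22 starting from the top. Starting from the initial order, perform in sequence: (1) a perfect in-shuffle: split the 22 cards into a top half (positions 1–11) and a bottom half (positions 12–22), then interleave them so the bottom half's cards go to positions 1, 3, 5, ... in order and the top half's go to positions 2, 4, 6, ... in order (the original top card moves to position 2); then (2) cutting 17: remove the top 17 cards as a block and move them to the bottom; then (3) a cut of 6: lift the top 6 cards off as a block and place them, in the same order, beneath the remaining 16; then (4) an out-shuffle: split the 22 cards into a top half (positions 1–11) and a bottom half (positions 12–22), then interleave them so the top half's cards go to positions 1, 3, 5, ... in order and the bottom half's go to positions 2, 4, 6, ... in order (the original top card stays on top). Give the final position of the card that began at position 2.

5

Track the card from position 2 forward through each operation:
  after op 1 (in-shuffle): 2 → 4
  after op 2 (cut 17): 4 → 9
  after op 3 (cut 6): 9 → 3
  after op 4 (out-shuffle): 3 → 5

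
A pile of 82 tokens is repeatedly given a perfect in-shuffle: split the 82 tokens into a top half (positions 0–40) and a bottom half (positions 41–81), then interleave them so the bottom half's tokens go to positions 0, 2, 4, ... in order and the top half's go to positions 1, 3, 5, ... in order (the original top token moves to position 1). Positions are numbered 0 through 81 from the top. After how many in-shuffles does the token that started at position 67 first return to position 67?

82

Follow position 67 under repeated in-shuffles:
67 → 52 → 22 → 45 → 8 → 17 → 35 → 71 → ... → 67 (length 82)
It first returns after 82 in-shuffles.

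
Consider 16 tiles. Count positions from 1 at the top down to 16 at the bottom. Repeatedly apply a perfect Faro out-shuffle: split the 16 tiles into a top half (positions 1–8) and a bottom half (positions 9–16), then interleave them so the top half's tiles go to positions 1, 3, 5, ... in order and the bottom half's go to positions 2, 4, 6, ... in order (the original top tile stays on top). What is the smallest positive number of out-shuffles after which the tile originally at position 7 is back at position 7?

Follow position 7 under repeated out-shuffles:
7 → 13 → 10 → 4 → 7
It first returns after 4 out-shuffles.

4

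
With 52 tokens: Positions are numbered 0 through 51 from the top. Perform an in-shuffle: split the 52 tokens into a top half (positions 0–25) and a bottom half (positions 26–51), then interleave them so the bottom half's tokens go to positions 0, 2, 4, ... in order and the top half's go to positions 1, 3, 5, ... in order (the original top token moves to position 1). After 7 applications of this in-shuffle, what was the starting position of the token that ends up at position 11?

Work backwards from position 11, undoing one in-shuffle at a time:
11 ← 5 ← 2 ← 27 ← 13 ← 6 ← 29 ← 14
So the token now at position 11 started at position 14.

14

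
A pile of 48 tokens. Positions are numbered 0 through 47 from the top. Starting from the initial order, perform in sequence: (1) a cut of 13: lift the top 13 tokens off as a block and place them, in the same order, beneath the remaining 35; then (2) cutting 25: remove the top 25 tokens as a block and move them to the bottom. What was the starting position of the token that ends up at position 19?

Undo the operations in reverse order, starting from position 19:
  undo op 2 (cut 25): 19 ← 44
  undo op 1 (cut 13): 44 ← 9
So the token at position 19 came from original position 9.

9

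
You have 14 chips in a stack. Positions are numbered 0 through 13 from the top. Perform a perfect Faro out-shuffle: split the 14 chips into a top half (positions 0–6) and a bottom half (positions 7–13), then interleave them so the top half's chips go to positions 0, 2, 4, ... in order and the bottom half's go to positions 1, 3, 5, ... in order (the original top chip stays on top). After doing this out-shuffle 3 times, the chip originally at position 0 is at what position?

Position 0 is a fixed point of every out-shuffle, so the chip never moves.

0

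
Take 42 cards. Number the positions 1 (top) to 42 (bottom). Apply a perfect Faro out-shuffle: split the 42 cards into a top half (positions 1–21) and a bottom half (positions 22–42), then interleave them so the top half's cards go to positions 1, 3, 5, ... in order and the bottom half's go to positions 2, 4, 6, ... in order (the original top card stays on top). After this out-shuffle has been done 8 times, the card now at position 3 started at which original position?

Work backwards from position 3, undoing one out-shuffle at a time:
3 ← 2 ← 22 ← 32 ← 37 ← 19 ← 10 ← 26 ← 34
So the card now at position 3 started at position 34.

34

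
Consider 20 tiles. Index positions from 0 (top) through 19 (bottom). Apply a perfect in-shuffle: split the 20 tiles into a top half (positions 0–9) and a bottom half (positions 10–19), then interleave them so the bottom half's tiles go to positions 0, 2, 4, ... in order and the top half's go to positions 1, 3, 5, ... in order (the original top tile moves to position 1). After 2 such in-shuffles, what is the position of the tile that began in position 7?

Track the tile's position through each in-shuffle:
7 → 15 → 10

10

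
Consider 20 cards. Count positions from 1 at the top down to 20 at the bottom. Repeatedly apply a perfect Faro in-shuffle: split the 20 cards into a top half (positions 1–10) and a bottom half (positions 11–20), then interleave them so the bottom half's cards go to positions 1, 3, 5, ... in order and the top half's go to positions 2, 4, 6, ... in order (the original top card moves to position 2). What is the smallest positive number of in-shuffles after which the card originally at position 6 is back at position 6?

Follow position 6 under repeated in-shuffles:
6 → 12 → 3 → 6
It first returns after 3 in-shuffles.

3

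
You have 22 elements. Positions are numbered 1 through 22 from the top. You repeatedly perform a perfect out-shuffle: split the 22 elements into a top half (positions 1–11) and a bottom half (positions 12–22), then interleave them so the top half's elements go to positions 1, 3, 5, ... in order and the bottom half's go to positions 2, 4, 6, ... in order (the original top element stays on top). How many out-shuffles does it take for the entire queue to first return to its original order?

6

The out-shuffle permutes the 22 positions with cycle lengths [1, 1, 2, 3, 3, 6, 6].
Every element is home exactly when every cycle has completed a whole number of laps, i.e. after lcm(1, 2, 3, 6) = 6 out-shuffles.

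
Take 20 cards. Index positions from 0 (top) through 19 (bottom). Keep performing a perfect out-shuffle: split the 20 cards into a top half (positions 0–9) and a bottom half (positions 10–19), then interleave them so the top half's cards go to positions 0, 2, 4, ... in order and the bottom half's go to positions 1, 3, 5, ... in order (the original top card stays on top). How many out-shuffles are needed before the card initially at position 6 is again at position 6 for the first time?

Follow position 6 under repeated out-shuffles:
6 → 12 → 5 → 10 → 1 → 2 → 4 → 8 → 16 → 13 → 7 → 14 → 9 → 18 → 17 → 15 → 11 → 3 → 6
It first returns after 18 out-shuffles.

18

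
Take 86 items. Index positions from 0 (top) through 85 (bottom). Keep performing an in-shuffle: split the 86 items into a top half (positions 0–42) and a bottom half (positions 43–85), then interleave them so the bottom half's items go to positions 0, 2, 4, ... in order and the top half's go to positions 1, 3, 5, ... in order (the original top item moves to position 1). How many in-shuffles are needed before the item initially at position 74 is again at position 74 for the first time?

28

Follow position 74 under repeated in-shuffles:
74 → 62 → 38 → 77 → 68 → 50 → 14 → 29 → ... → 74 (length 28)
It first returns after 28 in-shuffles.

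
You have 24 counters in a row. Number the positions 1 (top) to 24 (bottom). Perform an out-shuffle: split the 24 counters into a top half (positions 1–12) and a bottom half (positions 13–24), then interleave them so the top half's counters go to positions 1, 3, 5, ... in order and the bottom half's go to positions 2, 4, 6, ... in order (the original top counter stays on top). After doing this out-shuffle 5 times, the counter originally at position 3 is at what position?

Track the counter's position through each out-shuffle:
3 → 5 → 9 → 17 → 10 → 19

19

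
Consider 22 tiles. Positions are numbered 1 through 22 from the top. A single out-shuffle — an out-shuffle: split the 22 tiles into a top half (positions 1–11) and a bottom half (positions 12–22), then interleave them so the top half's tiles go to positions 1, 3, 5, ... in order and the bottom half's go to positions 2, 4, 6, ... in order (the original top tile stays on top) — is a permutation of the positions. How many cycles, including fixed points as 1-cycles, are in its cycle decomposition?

Trace each unvisited position around until it returns:
(1) (2 3 5 9 17 12) (4 7 13) (6 11 21 20 18 14) (8 15) (10 19 16) (22)
7 cycles in total.

7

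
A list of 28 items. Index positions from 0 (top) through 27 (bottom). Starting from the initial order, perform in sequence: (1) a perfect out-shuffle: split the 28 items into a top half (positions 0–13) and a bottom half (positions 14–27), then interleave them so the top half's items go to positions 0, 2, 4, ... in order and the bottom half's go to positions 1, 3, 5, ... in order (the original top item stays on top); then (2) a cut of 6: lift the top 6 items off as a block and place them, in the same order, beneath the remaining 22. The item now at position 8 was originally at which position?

7

Undo the operations in reverse order, starting from position 8:
  undo op 2 (cut 6): 8 ← 14
  undo op 1 (out-shuffle, from top half): 14 ← 7
So the item at position 8 came from original position 7.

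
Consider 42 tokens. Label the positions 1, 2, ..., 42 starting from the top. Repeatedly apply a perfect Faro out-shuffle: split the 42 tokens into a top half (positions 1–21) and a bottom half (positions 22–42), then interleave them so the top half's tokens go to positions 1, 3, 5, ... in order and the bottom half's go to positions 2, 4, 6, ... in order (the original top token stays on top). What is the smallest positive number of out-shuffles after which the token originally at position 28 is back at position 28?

Follow position 28 under repeated out-shuffles:
28 → 14 → 27 → 12 → 23 → 4 → 7 → 13 → 25 → 8 → 15 → 29 → 16 → 31 → 20 → 39 → 36 → 30 → 18 → 35 → 28
It first returns after 20 out-shuffles.

20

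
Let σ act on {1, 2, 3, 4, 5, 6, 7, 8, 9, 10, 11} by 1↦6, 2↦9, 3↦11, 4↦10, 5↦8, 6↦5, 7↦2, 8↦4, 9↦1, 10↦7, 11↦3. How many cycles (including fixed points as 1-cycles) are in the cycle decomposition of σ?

2

Cycle decomposition: (1 6 5 8 4 10 7 2 9) (3 11).
2 cycles.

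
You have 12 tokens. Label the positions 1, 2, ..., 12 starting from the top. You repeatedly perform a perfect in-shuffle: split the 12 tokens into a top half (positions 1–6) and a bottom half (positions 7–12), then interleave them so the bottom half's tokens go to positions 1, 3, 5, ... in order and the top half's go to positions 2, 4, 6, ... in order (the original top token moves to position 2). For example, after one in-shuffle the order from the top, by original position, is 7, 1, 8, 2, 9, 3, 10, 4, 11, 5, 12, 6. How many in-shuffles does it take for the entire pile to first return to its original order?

12

The in-shuffle permutes the 12 positions with cycle lengths [12].
Every token is home exactly when every cycle has completed a whole number of laps, i.e. after lcm(12) = 12 in-shuffles.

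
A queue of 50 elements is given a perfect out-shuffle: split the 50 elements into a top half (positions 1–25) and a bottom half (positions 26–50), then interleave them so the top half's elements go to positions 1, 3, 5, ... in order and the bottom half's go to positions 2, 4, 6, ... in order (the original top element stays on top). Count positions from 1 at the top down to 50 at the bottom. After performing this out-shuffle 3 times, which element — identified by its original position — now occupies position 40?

Work backwards from position 40, undoing one out-shuffle at a time:
40 ← 45 ← 23 ← 12
So the element now at position 40 started at position 12.

12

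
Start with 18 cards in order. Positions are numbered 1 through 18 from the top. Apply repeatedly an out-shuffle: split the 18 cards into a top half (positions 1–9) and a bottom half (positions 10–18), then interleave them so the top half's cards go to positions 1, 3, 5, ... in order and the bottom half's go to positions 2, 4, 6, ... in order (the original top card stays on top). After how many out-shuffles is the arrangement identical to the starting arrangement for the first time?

8

The out-shuffle permutes the 18 positions with cycle lengths [1, 1, 8, 8].
Every card is home exactly when every cycle has completed a whole number of laps, i.e. after lcm(1, 8) = 8 out-shuffles.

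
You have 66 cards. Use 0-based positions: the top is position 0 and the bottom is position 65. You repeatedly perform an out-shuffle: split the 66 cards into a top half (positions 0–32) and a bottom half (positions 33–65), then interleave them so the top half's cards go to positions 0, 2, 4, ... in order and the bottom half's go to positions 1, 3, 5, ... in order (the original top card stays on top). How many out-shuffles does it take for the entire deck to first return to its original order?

12

The out-shuffle permutes the 66 positions with cycle lengths [1, 1, 4, 12, 12, 12, 12, 12].
Every card is home exactly when every cycle has completed a whole number of laps, i.e. after lcm(1, 4, 12) = 12 out-shuffles.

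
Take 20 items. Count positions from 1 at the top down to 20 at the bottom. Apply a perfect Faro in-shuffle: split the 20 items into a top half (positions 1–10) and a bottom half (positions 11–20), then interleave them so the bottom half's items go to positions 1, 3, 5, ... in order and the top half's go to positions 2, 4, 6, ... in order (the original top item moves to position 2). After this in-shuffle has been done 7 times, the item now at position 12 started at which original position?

Work backwards from position 12, undoing one in-shuffle at a time:
12 ← 6 ← 3 ← 12 ← 6 ← 3 ← 12 ← 6
So the item now at position 12 started at position 6.

6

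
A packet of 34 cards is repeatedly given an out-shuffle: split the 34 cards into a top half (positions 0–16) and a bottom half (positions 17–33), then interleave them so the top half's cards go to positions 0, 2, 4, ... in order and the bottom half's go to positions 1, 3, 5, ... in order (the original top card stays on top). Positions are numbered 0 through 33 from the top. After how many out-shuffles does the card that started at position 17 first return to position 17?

10

Follow position 17 under repeated out-shuffles:
17 → 1 → 2 → 4 → 8 → 16 → 32 → 31 → 29 → 25 → 17
It first returns after 10 out-shuffles.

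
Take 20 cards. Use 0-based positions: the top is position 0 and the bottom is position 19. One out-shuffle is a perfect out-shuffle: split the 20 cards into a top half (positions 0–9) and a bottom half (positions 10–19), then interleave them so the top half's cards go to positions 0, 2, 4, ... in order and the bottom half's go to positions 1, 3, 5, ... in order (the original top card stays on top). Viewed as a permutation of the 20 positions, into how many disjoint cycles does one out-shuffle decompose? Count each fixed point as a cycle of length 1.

Trace each unvisited position around until it returns:
(0) (1 2 4 8 16 13 ... len 18) (19)
3 cycles in total.

3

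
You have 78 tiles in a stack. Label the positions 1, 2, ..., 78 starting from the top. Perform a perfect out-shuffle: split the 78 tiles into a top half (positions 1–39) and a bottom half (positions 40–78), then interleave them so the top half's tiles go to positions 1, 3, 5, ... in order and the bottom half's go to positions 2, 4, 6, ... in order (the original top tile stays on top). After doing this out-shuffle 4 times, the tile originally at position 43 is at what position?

Track the tile's position through each out-shuffle:
43 → 8 → 15 → 29 → 57

57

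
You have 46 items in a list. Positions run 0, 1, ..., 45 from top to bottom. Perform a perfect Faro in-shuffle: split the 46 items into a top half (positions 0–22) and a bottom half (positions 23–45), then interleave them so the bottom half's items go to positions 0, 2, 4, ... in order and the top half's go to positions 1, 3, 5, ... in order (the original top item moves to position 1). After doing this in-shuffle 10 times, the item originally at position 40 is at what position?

Track the item's position through each in-shuffle:
40 → 34 → 22 → 45 → 44 → 42 → 38 → 30 → 14 → 29 → 12

12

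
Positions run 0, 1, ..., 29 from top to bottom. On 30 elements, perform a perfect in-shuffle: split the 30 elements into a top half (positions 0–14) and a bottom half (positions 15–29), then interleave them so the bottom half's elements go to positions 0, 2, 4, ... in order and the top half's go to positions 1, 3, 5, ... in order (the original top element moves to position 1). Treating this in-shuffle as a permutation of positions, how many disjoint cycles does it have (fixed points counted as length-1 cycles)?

Trace each unvisited position around until it returns:
(0 1 3 7 15) (2 5 11 23 16) (4 9 19 8 17) (6 13 27 24 18) (10 21 12 25 20) (14 29 28 26 22)
6 cycles in total.

6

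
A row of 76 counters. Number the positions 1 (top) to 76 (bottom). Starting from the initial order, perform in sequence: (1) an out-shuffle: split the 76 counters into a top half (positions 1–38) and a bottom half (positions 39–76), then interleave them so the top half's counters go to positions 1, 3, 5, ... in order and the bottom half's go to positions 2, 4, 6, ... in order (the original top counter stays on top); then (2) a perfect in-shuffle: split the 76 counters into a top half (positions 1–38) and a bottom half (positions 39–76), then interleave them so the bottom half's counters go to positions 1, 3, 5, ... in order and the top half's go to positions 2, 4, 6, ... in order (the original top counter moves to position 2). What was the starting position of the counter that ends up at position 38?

10

Undo the operations in reverse order, starting from position 38:
  undo op 2 (in-shuffle, from top half): 38 ← 19
  undo op 1 (out-shuffle, from top half): 19 ← 10
So the counter at position 38 came from original position 10.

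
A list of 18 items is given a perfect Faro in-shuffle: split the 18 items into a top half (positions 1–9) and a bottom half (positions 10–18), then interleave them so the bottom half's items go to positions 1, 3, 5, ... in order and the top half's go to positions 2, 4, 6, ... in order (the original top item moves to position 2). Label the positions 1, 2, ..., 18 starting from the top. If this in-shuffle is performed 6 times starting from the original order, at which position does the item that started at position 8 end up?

18

Track the item's position through each in-shuffle:
8 → 16 → 13 → 7 → 14 → 9 → 18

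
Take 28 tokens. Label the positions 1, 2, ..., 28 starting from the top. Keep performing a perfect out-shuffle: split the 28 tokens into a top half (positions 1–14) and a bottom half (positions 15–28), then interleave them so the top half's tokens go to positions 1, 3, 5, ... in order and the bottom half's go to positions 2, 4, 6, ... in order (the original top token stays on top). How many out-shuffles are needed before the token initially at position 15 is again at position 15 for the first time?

Follow position 15 under repeated out-shuffles:
15 → 2 → 3 → 5 → 9 → 17 → 6 → 11 → 21 → 14 → 27 → 26 → 24 → 20 → 12 → 23 → 18 → 8 → 15
It first returns after 18 out-shuffles.

18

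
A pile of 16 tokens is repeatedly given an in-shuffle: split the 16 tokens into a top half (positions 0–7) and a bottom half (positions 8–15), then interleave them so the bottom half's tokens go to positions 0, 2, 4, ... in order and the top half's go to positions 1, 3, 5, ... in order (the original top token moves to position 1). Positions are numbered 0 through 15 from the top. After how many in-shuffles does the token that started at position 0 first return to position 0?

8

Follow position 0 under repeated in-shuffles:
0 → 1 → 3 → 7 → 15 → 14 → 12 → 8 → 0
It first returns after 8 in-shuffles.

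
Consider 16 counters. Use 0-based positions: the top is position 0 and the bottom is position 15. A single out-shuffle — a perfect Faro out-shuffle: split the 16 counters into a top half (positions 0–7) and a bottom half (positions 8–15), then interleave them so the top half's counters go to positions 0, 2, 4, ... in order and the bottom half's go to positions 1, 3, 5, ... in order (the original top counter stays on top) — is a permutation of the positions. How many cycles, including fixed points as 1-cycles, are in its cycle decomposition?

Trace each unvisited position around until it returns:
(0) (1 2 4 8) (3 6 12 9) (5 10) (7 14 13 11) (15)
6 cycles in total.

6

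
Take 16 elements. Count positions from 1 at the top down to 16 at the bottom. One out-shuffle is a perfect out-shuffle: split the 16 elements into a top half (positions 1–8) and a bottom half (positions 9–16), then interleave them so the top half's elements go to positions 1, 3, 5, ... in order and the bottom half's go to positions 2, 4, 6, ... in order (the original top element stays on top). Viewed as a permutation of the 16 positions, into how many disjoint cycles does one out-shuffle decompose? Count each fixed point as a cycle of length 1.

Trace each unvisited position around until it returns:
(1) (2 3 5 9) (4 7 13 10) (6 11) (8 15 14 12) (16)
6 cycles in total.

6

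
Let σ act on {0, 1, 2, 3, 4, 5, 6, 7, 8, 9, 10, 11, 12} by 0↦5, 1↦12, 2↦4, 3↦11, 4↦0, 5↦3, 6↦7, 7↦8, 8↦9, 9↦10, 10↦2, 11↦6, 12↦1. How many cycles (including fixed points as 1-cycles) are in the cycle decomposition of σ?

2

Cycle decomposition: (0 5 3 11 6 7 8 9 10 2 4) (1 12).
2 cycles.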